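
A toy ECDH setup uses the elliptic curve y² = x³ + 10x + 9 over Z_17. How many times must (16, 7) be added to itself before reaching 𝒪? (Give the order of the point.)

2P: tangent at (16, 7): λ = (3·16² + 10)/(2·7) ≡ 13/14. 14⁻¹ ≡ 11 (mod 17) since 14·11 = 154 ≡ 1, so λ ≡ 13·11 ≡ 7.
  x = λ² - 16 - 16 = 49 - 32 ≡ 0; y = λ·(16 - 0) - 7 ≡ 3. → (0, 3)
3P: (0, 3) + (16, 7). λ = (7 - 3)/(16 - 0) ≡ 4/16 mod 17. 16⁻¹ ≡ 16 (mod 17), so λ ≡ 13.
  x = λ² - 0 - 16 = 169 - 16 ≡ 0; y = λ·(0 - 0) - 3 ≡ 14. → (0, 14)
4P: (0, 14) + (16, 7). λ = (7 - 14)/(16 - 0) ≡ 10/16 mod 17. 16⁻¹ ≡ 16 (mod 17), so λ ≡ 7.
  x = λ² - 0 - 16 = 49 - 16 ≡ 16; y = λ·(0 - 16) - 14 ≡ 10. → (16, 10)
5P: (16, 10) + (16, 7): same x and y₁ ≡ -y₂, so the sum is 𝒪.
5P = 𝒪, so the order is 5.

5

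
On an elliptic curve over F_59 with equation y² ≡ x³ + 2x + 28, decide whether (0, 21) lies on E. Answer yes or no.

y² = 21² ≡ 28; x³ + 2x + 28 = 28 ≡ 28 (mod 59). 28 = 28.

yes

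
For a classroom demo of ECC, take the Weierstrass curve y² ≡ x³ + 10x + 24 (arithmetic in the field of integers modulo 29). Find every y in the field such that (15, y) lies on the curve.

none

x³ + 10x + 24 = 3549 ≡ 11 (mod 29).
11 is a non-residue mod 29; no y exists.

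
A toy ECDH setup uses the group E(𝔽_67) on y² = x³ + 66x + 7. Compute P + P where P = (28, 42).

(51, 9)

tangent at (28, 42): λ = (3·28² + 66)/(2·42) ≡ 6/17. 17⁻¹ ≡ 4 (mod 67) since 17·4 = 68 ≡ 1, so λ ≡ 6·4 ≡ 24.
  x = λ² - 28 - 28 = 576 - 56 ≡ 51; y = λ·(28 - 51) - 42 ≡ 9. → (51, 9)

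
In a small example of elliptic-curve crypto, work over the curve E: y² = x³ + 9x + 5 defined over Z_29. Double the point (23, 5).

tangent at (23, 5): λ = (3·23² + 9)/(2·5) ≡ 1/10. 10⁻¹ ≡ 3 (mod 29), so λ ≡ 1·3 ≡ 3.
  x = λ² - 23 - 23 = 9 - 46 ≡ 21; y = λ·(23 - 21) - 5 ≡ 1. → (21, 1)

(21, 1)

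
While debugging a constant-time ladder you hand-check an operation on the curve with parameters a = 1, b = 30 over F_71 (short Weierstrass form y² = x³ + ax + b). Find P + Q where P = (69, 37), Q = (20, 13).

(69, 37) + (20, 13). λ = (13 - 37)/(20 - 69) ≡ 47/22 mod 71. 22⁻¹ ≡ 42 (mod 71), so λ ≡ 57.
  x = λ² - 69 - 20 = 3249 - 89 ≡ 36; y = λ·(69 - 36) - 37 ≡ 69. → (36, 69)

(36, 69)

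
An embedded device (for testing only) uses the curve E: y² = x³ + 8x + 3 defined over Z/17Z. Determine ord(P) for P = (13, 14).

11

2P: tangent at (13, 14): λ = (3·13² + 8)/(2·14) ≡ 5/11. 11⁻¹ ≡ 14 (mod 17), so λ ≡ 5·14 ≡ 2.
  x = λ² - 13 - 13 = 4 - 26 ≡ 12; y = λ·(13 - 12) - 14 ≡ 5. → (12, 5)
3P: (12, 5) + (13, 14). λ = (14 - 5)/(13 - 12) ≡ 9/1 mod 17. 1⁻¹ ≡ 1 (mod 17) since 1·1 = 1 ≡ 1, so λ ≡ 9.
  x = λ² - 12 - 13 = 81 - 25 ≡ 5; y = λ·(12 - 5) - 5 ≡ 7. → (5, 7)
4P: (5, 7) + (13, 14). λ = (14 - 7)/(13 - 5) ≡ 7/8 mod 17. 8⁻¹ ≡ 15 (mod 17), so λ ≡ 3.
  x = λ² - 5 - 13 = 9 - 18 ≡ 8; y = λ·(5 - 8) - 7 ≡ 1. → (8, 1)
5P: (8, 1) + (13, 14). λ = (14 - 1)/(13 - 8) ≡ 13/5 mod 17. 5⁻¹ ≡ 7 (mod 17), so λ ≡ 6.
  x = λ² - 8 - 13 = 36 - 21 ≡ 15; y = λ·(8 - 15) - 1 ≡ 8. → (15, 8)
6P: (15, 8) + (13, 14). λ = (14 - 8)/(13 - 15) ≡ 6/15 mod 17. 15⁻¹ ≡ 8 (mod 17), so λ ≡ 14.
  x = λ² - 15 - 13 = 196 - 28 ≡ 15; y = λ·(15 - 15) - 8 ≡ 9. → (15, 9)
7P: (15, 9) + (13, 14). λ = (14 - 9)/(13 - 15) ≡ 5/15 mod 17. 15⁻¹ ≡ 8 (mod 17) since 15·8 = 120 ≡ 1, so λ ≡ 6.
  x = λ² - 15 - 13 = 36 - 28 ≡ 8; y = λ·(15 - 8) - 9 ≡ 16. → (8, 16)
8P: (8, 16) + (13, 14). λ = (14 - 16)/(13 - 8) ≡ 15/5 mod 17. 5⁻¹ ≡ 7 (mod 17), so λ ≡ 3.
  x = λ² - 8 - 13 = 9 - 21 ≡ 5; y = λ·(8 - 5) - 16 ≡ 10. → (5, 10)
9P: (5, 10) + (13, 14). λ = (14 - 10)/(13 - 5) ≡ 4/8 mod 17. 8⁻¹ ≡ 15 (mod 17) since 8·15 = 120 ≡ 1, so λ ≡ 9.
  x = λ² - 5 - 13 = 81 - 18 ≡ 12; y = λ·(5 - 12) - 10 ≡ 12. → (12, 12)
10P: (12, 12) + (13, 14). λ = (14 - 12)/(13 - 12) ≡ 2/1 mod 17. 1⁻¹ ≡ 1 (mod 17) since 1·1 = 1 ≡ 1, so λ ≡ 2.
  x = λ² - 12 - 13 = 4 - 25 ≡ 13; y = λ·(12 - 13) - 12 ≡ 3. → (13, 3)
11P: (13, 3) + (13, 14): same x and y₁ ≡ -y₂, so the sum is ∞.
11P = ∞, so the order is 11.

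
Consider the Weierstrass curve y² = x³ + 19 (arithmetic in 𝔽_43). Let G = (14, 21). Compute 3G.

(21, 32)

Repeated addition: build up to 3G.
2G: tangent at (14, 21): λ = (3·14² + 0)/(2·21) ≡ 29/42. 42⁻¹ ≡ 42 (mod 43), so λ ≡ 29·42 ≡ 14.
  x = λ² - 14 - 14 = 196 - 28 ≡ 39; y = λ·(14 - 39) - 21 ≡ 16. → (39, 16)
3G: (39, 16) + (14, 21). λ = (21 - 16)/(14 - 39) ≡ 5/18 mod 43. 18⁻¹ ≡ 12 (mod 43), so λ ≡ 17.
  x = λ² - 39 - 14 = 289 - 53 ≡ 21; y = λ·(39 - 21) - 16 ≡ 32. → (21, 32)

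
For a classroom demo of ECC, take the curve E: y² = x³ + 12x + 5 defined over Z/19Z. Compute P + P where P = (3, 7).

(10, 2)

tangent at (3, 7): λ = (3·3² + 12)/(2·7) ≡ 1/14. 14⁻¹ ≡ 15 (mod 19), so λ ≡ 1·15 ≡ 15.
  x = λ² - 3 - 3 = 225 - 6 ≡ 10; y = λ·(3 - 10) - 7 ≡ 2. → (10, 2)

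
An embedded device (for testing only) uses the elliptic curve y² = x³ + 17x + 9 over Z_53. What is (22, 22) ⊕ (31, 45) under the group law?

(22, 22) + (31, 45). λ = (45 - 22)/(31 - 22) ≡ 23/9 mod 53. 9⁻¹ ≡ 6 (mod 53), so λ ≡ 32.
  x = λ² - 22 - 31 = 1024 - 53 ≡ 17; y = λ·(22 - 17) - 22 ≡ 32. → (17, 32)

(17, 32)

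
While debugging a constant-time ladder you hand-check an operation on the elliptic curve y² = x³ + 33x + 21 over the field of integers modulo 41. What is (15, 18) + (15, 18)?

tangent at (15, 18): λ = (3·15² + 33)/(2·18) ≡ 11/36. 36⁻¹ ≡ 8 (mod 41) since 36·8 = 288 ≡ 1, so λ ≡ 11·8 ≡ 6.
  x = λ² - 15 - 15 = 36 - 30 ≡ 6; y = λ·(15 - 6) - 18 ≡ 36. → (6, 36)

(6, 36)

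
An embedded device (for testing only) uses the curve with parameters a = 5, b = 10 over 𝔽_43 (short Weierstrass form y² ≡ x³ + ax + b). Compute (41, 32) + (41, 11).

O

The two points share x = 41 and their y-coordinates satisfy 32 + 11 ≡ 0 (mod 43), so they are inverses. Their sum is O.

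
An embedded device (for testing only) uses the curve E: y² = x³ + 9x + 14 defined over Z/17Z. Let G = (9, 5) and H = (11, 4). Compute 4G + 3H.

First 4G:
Repeated addition: build up to 4G.
2G: tangent at (9, 5): λ = (3·9² + 9)/(2·5) ≡ 14/10. 10⁻¹ ≡ 12 (mod 17), so λ ≡ 14·12 ≡ 15.
  x = λ² - 9 - 9 = 225 - 18 ≡ 3; y = λ·(9 - 3) - 5 ≡ 0. → (3, 0)
3G: (3, 0) + (9, 5). λ = (5 - 0)/(9 - 3) ≡ 5/6 mod 17. 6⁻¹ ≡ 3 (mod 17), so λ ≡ 15.
  x = λ² - 3 - 9 = 225 - 12 ≡ 9; y = λ·(3 - 9) - 0 ≡ 12. → (9, 12)
4G: (9, 12) + (9, 5): same x and y₁ ≡ -y₂, so the sum is 𝒪.
4G = 𝒪.
Next 3H:
Repeated addition: build up to 3H.
2H: tangent at (11, 4): λ = (3·11² + 9)/(2·4) ≡ 15/8. 8⁻¹ ≡ 15 (mod 17), so λ ≡ 15·15 ≡ 4.
  x = λ² - 11 - 11 = 16 - 22 ≡ 11; y = λ·(11 - 11) - 4 ≡ 13. → (11, 13)
3H: (11, 13) + (11, 4): same x and y₁ ≡ -y₂, so the sum is 𝒪.
3H = 𝒪.
Finally 4G + 3H:
𝒪 + 𝒪 = 𝒪 (identity).

O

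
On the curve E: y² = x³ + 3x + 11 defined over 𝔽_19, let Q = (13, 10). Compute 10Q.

Repeated addition: build up to 10Q.
2Q: tangent at (13, 10): λ = (3·13² + 3)/(2·10) ≡ 16/1. 1⁻¹ ≡ 1 (mod 19), so λ ≡ 16·1 ≡ 16.
  x = λ² - 13 - 13 = 256 - 26 ≡ 2; y = λ·(13 - 2) - 10 ≡ 14. → (2, 14)
3Q: (2, 14) + (13, 10). λ = (10 - 14)/(13 - 2) ≡ 15/11 mod 19. 11⁻¹ ≡ 7 (mod 19), so λ ≡ 10.
  x = λ² - 2 - 13 = 100 - 15 ≡ 9; y = λ·(2 - 9) - 14 ≡ 11. → (9, 11)
4Q: (9, 11) + (13, 10). λ = (10 - 11)/(13 - 9) ≡ 18/4 mod 19. 4⁻¹ ≡ 5 (mod 19) since 4·5 = 20 ≡ 1, so λ ≡ 14.
  x = λ² - 9 - 13 = 196 - 22 ≡ 3; y = λ·(9 - 3) - 11 ≡ 16. → (3, 16)
5Q: (3, 16) + (13, 10). λ = (10 - 16)/(13 - 3) ≡ 13/10 mod 19. 10⁻¹ ≡ 2 (mod 19), so λ ≡ 7.
  x = λ² - 3 - 13 = 49 - 16 ≡ 14; y = λ·(3 - 14) - 16 ≡ 2. → (14, 2)
6Q: (14, 2) + (13, 10). λ = (10 - 2)/(13 - 14) ≡ 8/18 mod 19. 18⁻¹ ≡ 18 (mod 19), so λ ≡ 11.
  x = λ² - 14 - 13 = 121 - 27 ≡ 18; y = λ·(14 - 18) - 2 ≡ 11. → (18, 11)
7Q: (18, 11) + (13, 10). λ = (10 - 11)/(13 - 18) ≡ 18/14 mod 19. 14⁻¹ ≡ 15 (mod 19), so λ ≡ 4.
  x = λ² - 18 - 13 = 16 - 31 ≡ 4; y = λ·(18 - 4) - 11 ≡ 7. → (4, 7)
8Q: (4, 7) + (13, 10). λ = (10 - 7)/(13 - 4) ≡ 3/9 mod 19. 9⁻¹ ≡ 17 (mod 19), so λ ≡ 13.
  x = λ² - 4 - 13 = 169 - 17 ≡ 0; y = λ·(4 - 0) - 7 ≡ 7. → (0, 7)
9Q: (0, 7) + (13, 10). λ = (10 - 7)/(13 - 0) ≡ 3/13 mod 19. 13⁻¹ ≡ 3 (mod 19), so λ ≡ 9.
  x = λ² - 0 - 13 = 81 - 13 ≡ 11; y = λ·(0 - 11) - 7 ≡ 8. → (11, 8)
10Q: (11, 8) + (13, 10). λ = (10 - 8)/(13 - 11) ≡ 2/2 mod 19. 2⁻¹ ≡ 10 (mod 19) since 2·10 = 20 ≡ 1, so λ ≡ 1.
  x = λ² - 11 - 13 = 1 - 24 ≡ 15; y = λ·(11 - 15) - 8 ≡ 7. → (15, 7)

(15, 7)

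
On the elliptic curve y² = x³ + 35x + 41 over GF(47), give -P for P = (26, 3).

-(26, 3) = (26, -3 mod 47) = (26, 44).

(26, 44)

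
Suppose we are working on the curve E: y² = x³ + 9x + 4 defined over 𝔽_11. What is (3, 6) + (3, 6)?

(3, 5)

tangent at (3, 6): λ = (3·3² + 9)/(2·6) ≡ 3/1. 1⁻¹ ≡ 1 (mod 11), so λ ≡ 3·1 ≡ 3.
  x = λ² - 3 - 3 = 9 - 6 ≡ 3; y = λ·(3 - 3) - 6 ≡ 5. → (3, 5)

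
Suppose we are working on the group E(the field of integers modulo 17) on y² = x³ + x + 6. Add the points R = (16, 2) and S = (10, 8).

(9, 8)

(16, 2) + (10, 8). λ = (8 - 2)/(10 - 16) ≡ 6/11 mod 17. 11⁻¹ ≡ 14 (mod 17), so λ ≡ 16.
  x = λ² - 16 - 10 = 256 - 26 ≡ 9; y = λ·(16 - 9) - 2 ≡ 8. → (9, 8)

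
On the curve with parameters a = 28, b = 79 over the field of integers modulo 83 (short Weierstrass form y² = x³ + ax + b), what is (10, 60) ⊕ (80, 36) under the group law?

(19, 0)

(10, 60) + (80, 36). λ = (36 - 60)/(80 - 10) ≡ 59/70 mod 83. 70⁻¹ ≡ 51 (mod 83), so λ ≡ 21.
  x = λ² - 10 - 80 = 441 - 90 ≡ 19; y = λ·(10 - 19) - 60 ≡ 0. → (19, 0)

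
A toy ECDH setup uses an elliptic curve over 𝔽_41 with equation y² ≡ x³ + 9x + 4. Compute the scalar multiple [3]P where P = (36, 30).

(26, 15)

Repeated addition: build up to 3P.
2P: tangent at (36, 30): λ = (3·36² + 9)/(2·30) ≡ 2/19. 19⁻¹ ≡ 13 (mod 41), so λ ≡ 2·13 ≡ 26.
  x = λ² - 36 - 36 = 676 - 72 ≡ 30; y = λ·(36 - 30) - 30 ≡ 3. → (30, 3)
3P: (30, 3) + (36, 30). λ = (30 - 3)/(36 - 30) ≡ 27/6 mod 41. 6⁻¹ ≡ 7 (mod 41), so λ ≡ 25.
  x = λ² - 30 - 36 = 625 - 66 ≡ 26; y = λ·(30 - 26) - 3 ≡ 15. → (26, 15)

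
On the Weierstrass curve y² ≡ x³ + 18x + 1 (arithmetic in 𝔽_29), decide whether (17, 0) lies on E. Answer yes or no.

yes

y² = 0² ≡ 0; x³ + 18x + 1 = 5220 ≡ 0 (mod 29). 0 = 0.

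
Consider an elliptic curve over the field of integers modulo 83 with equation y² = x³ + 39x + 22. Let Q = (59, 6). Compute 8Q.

(36, 5)

Double-and-add on 8 = (1000)₂. Start with Q = (59, 6) for the leading 1-bit.
double: tangent at (59, 6): λ = (3·59² + 39)/(2·6) ≡ 24/12. 12⁻¹ ≡ 7 (mod 83), so λ ≡ 24·7 ≡ 2.
  x = λ² - 59 - 59 = 4 - 118 ≡ 52; y = λ·(59 - 52) - 6 ≡ 8. → (52, 8)
double: tangent at (52, 8): λ = (3·52² + 39)/(2·8) ≡ 17/16. 16⁻¹ ≡ 26 (mod 83), so λ ≡ 17·26 ≡ 27.
  x = λ² - 52 - 52 = 729 - 104 ≡ 44; y = λ·(52 - 44) - 8 ≡ 42. → (44, 42)
double: tangent at (44, 42): λ = (3·44² + 39)/(2·42) ≡ 37/1. 1⁻¹ ≡ 1 (mod 83), so λ ≡ 37·1 ≡ 37.
  x = λ² - 44 - 44 = 1369 - 88 ≡ 36; y = λ·(44 - 36) - 42 ≡ 5. → (36, 5)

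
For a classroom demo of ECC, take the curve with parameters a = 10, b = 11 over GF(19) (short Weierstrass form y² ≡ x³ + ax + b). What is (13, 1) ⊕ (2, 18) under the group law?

(13, 1) + (2, 18). λ = (18 - 1)/(2 - 13) ≡ 17/8 mod 19. 8⁻¹ ≡ 12 (mod 19) since 8·12 = 96 ≡ 1, so λ ≡ 14.
  x = λ² - 13 - 2 = 196 - 15 ≡ 10; y = λ·(13 - 10) - 1 ≡ 3. → (10, 3)

(10, 3)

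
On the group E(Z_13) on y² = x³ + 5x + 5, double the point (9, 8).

(11, 0)

tangent at (9, 8): λ = (3·9² + 5)/(2·8) ≡ 1/3. 3⁻¹ ≡ 9 (mod 13) since 3·9 = 27 ≡ 1, so λ ≡ 1·9 ≡ 9.
  x = λ² - 9 - 9 = 81 - 18 ≡ 11; y = λ·(9 - 11) - 8 ≡ 0. → (11, 0)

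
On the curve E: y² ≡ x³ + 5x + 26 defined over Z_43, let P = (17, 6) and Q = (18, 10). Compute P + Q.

(17, 6) + (18, 10). λ = (10 - 6)/(18 - 17) ≡ 4/1 mod 43. 1⁻¹ ≡ 1 (mod 43), so λ ≡ 4.
  x = λ² - 17 - 18 = 16 - 35 ≡ 24; y = λ·(17 - 24) - 6 ≡ 9. → (24, 9)

(24, 9)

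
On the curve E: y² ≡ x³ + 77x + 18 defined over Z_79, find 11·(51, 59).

(43, 53)

Write P = (51, 59).
Double-and-add on 11 = (1011)₂. Start with P = (51, 59) for the leading 1-bit.
double: tangent at (51, 59): λ = (3·51² + 77)/(2·59) ≡ 59/39. 39⁻¹ ≡ 77 (mod 79), so λ ≡ 59·77 ≡ 40.
  x = λ² - 51 - 51 = 1600 - 102 ≡ 76; y = λ·(51 - 76) - 59 ≡ 47. → (76, 47)
double: tangent at (76, 47): λ = (3·76² + 77)/(2·47) ≡ 25/15. 15⁻¹ ≡ 58 (mod 79), so λ ≡ 25·58 ≡ 28.
  x = λ² - 76 - 76 = 784 - 152 ≡ 0; y = λ·(76 - 0) - 47 ≡ 27. → (0, 27)
add P: (0, 27) + (51, 59). λ = (59 - 27)/(51 - 0) ≡ 32/51 mod 79. 51⁻¹ ≡ 31 (mod 79) since 51·31 = 1581 ≡ 1, so λ ≡ 44.
  x = λ² - 0 - 51 = 1936 - 51 ≡ 68; y = λ·(0 - 68) - 27 ≡ 62. → (68, 62)
double: tangent at (68, 62): λ = (3·68² + 77)/(2·62) ≡ 45/45. 45⁻¹ ≡ 72 (mod 79), so λ ≡ 45·72 ≡ 1.
  x = λ² - 68 - 68 = 1 - 136 ≡ 23; y = λ·(68 - 23) - 62 ≡ 62. → (23, 62)
add P: (23, 62) + (51, 59). λ = (59 - 62)/(51 - 23) ≡ 76/28 mod 79. 28⁻¹ ≡ 48 (mod 79), so λ ≡ 14.
  x = λ² - 23 - 51 = 196 - 74 ≡ 43; y = λ·(23 - 43) - 62 ≡ 53. → (43, 53)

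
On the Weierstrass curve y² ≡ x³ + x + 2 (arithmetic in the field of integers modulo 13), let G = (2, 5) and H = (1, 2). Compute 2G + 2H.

(2, 8)

First 2G:
Repeated addition: build up to 2G.
2G: tangent at (2, 5): λ = (3·2² + 1)/(2·5) ≡ 0/10. 10⁻¹ ≡ 4 (mod 13), so λ ≡ 0·4 ≡ 0.
  x = λ² - 2 - 2 = 0 - 4 ≡ 9; y = λ·(2 - 9) - 5 ≡ 8. → (9, 8)
2G = (9, 8).
Next 2H:
Repeated addition: build up to 2H.
2H: tangent at (1, 2): λ = (3·1² + 1)/(2·2) ≡ 4/4. 4⁻¹ ≡ 10 (mod 13), so λ ≡ 4·10 ≡ 1.
  x = λ² - 1 - 1 = 1 - 2 ≡ 12; y = λ·(1 - 12) - 2 ≡ 0. → (12, 0)
2H = (12, 0).
Finally 2G + 2H:
(9, 8) + (12, 0). λ = (0 - 8)/(12 - 9) ≡ 5/3 mod 13. 3⁻¹ ≡ 9 (mod 13), so λ ≡ 6.
  x = λ² - 9 - 12 = 36 - 21 ≡ 2; y = λ·(9 - 2) - 8 ≡ 8. → (2, 8)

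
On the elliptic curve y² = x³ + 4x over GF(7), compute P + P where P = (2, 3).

tangent at (2, 3): λ = (3·2² + 4)/(2·3) ≡ 2/6. 6⁻¹ ≡ 6 (mod 7) since 6·6 = 36 ≡ 1, so λ ≡ 2·6 ≡ 5.
  x = λ² - 2 - 2 = 25 - 4 ≡ 0; y = λ·(2 - 0) - 3 ≡ 0. → (0, 0)

(0, 0)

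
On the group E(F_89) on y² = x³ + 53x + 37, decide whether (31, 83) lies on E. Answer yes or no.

no

y² = 83² ≡ 36; x³ + 53x + 37 = 31471 ≡ 54 (mod 89). 36 ≠ 54.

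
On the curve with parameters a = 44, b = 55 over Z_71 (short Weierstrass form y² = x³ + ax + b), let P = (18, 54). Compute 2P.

tangent at (18, 54): λ = (3·18² + 44)/(2·54) ≡ 22/37. 37⁻¹ ≡ 48 (mod 71), so λ ≡ 22·48 ≡ 62.
  x = λ² - 18 - 18 = 3844 - 36 ≡ 45; y = λ·(18 - 45) - 54 ≡ 47. → (45, 47)

(45, 47)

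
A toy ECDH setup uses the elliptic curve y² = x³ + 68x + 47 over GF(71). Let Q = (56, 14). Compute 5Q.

(60, 13)

Repeated addition: build up to 5Q.
2Q: tangent at (56, 14): λ = (3·56² + 68)/(2·14) ≡ 33/28. 28⁻¹ ≡ 33 (mod 71), so λ ≡ 33·33 ≡ 24.
  x = λ² - 56 - 56 = 576 - 112 ≡ 38; y = λ·(56 - 38) - 14 ≡ 63. → (38, 63)
3Q: (38, 63) + (56, 14). λ = (14 - 63)/(56 - 38) ≡ 22/18 mod 71. 18⁻¹ ≡ 4 (mod 71) since 18·4 = 72 ≡ 1, so λ ≡ 17.
  x = λ² - 38 - 56 = 289 - 94 ≡ 53; y = λ·(38 - 53) - 63 ≡ 37. → (53, 37)
4Q: (53, 37) + (56, 14). λ = (14 - 37)/(56 - 53) ≡ 48/3 mod 71. 3⁻¹ ≡ 24 (mod 71), so λ ≡ 16.
  x = λ² - 53 - 56 = 256 - 109 ≡ 5; y = λ·(53 - 5) - 37 ≡ 21. → (5, 21)
5Q: (5, 21) + (56, 14). λ = (14 - 21)/(56 - 5) ≡ 64/51 mod 71. 51⁻¹ ≡ 39 (mod 71) since 51·39 = 1989 ≡ 1, so λ ≡ 11.
  x = λ² - 5 - 56 = 121 - 61 ≡ 60; y = λ·(5 - 60) - 21 ≡ 13. → (60, 13)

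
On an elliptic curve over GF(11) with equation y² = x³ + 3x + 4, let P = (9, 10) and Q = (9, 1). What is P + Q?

O

The two points share x = 9 and their y-coordinates satisfy 10 + 1 ≡ 0 (mod 11), so they are inverses. Their sum is 𝒪.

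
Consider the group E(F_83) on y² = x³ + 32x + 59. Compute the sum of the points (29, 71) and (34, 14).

(29, 71) + (34, 14). λ = (14 - 71)/(34 - 29) ≡ 26/5 mod 83. 5⁻¹ ≡ 50 (mod 83), so λ ≡ 55.
  x = λ² - 29 - 34 = 3025 - 63 ≡ 57; y = λ·(29 - 57) - 71 ≡ 49. → (57, 49)

(57, 49)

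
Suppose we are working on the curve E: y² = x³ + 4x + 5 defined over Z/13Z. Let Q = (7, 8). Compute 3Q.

(1, 6)

Repeated addition: build up to 3Q.
2Q: tangent at (7, 8): λ = (3·7² + 4)/(2·8) ≡ 8/3. 3⁻¹ ≡ 9 (mod 13) since 3·9 = 27 ≡ 1, so λ ≡ 8·9 ≡ 7.
  x = λ² - 7 - 7 = 49 - 14 ≡ 9; y = λ·(7 - 9) - 8 ≡ 4. → (9, 4)
3Q: (9, 4) + (7, 8). λ = (8 - 4)/(7 - 9) ≡ 4/11 mod 13. 11⁻¹ ≡ 6 (mod 13) since 11·6 = 66 ≡ 1, so λ ≡ 11.
  x = λ² - 9 - 7 = 121 - 16 ≡ 1; y = λ·(9 - 1) - 4 ≡ 6. → (1, 6)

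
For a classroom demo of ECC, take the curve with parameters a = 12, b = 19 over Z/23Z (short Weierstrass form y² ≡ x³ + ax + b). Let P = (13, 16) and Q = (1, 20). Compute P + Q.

(13, 16) + (1, 20). λ = (20 - 16)/(1 - 13) ≡ 4/11 mod 23. 11⁻¹ ≡ 21 (mod 23), so λ ≡ 15.
  x = λ² - 13 - 1 = 225 - 14 ≡ 4; y = λ·(13 - 4) - 16 ≡ 4. → (4, 4)

(4, 4)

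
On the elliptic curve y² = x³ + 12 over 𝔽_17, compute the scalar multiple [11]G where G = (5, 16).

Double-and-add on 11 = (1011)₂. Start with G = (5, 16) for the leading 1-bit.
double: tangent at (5, 16): λ = (3·5² + 0)/(2·16) ≡ 7/15. 15⁻¹ ≡ 8 (mod 17) since 15·8 = 120 ≡ 1, so λ ≡ 7·8 ≡ 5.
  x = λ² - 5 - 5 = 25 - 10 ≡ 15; y = λ·(5 - 15) - 16 ≡ 2. → (15, 2)
double: tangent at (15, 2): λ = (3·15² + 0)/(2·2) ≡ 12/4. 4⁻¹ ≡ 13 (mod 17), so λ ≡ 12·13 ≡ 3.
  x = λ² - 15 - 15 = 9 - 30 ≡ 13; y = λ·(15 - 13) - 2 ≡ 4. → (13, 4)
add G: (13, 4) + (5, 16). λ = (16 - 4)/(5 - 13) ≡ 12/9 mod 17. 9⁻¹ ≡ 2 (mod 17), so λ ≡ 7.
  x = λ² - 13 - 5 = 49 - 18 ≡ 14; y = λ·(13 - 14) - 4 ≡ 6. → (14, 6)
double: tangent at (14, 6): λ = (3·14² + 0)/(2·6) ≡ 10/12. 12⁻¹ ≡ 10 (mod 17), so λ ≡ 10·10 ≡ 15.
  x = λ² - 14 - 14 = 225 - 28 ≡ 10; y = λ·(14 - 10) - 6 ≡ 3. → (10, 3)
add G: (10, 3) + (5, 16). λ = (16 - 3)/(5 - 10) ≡ 13/12 mod 17. 12⁻¹ ≡ 10 (mod 17), so λ ≡ 11.
  x = λ² - 10 - 5 = 121 - 15 ≡ 4; y = λ·(10 - 4) - 3 ≡ 12. → (4, 12)

(4, 12)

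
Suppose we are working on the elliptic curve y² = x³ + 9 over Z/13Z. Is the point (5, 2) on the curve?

yes

y² = 2² ≡ 4; x³ + 0x + 9 = 134 ≡ 4 (mod 13). 4 = 4.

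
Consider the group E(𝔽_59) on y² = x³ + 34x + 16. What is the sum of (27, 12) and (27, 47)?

The two points share x = 27 and their y-coordinates satisfy 12 + 47 ≡ 0 (mod 59), so they are inverses. Their sum is ∞.

O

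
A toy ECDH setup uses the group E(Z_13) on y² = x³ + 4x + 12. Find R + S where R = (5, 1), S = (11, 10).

(5, 1) + (11, 10). λ = (10 - 1)/(11 - 5) ≡ 9/6 mod 13. 6⁻¹ ≡ 11 (mod 13), so λ ≡ 8.
  x = λ² - 5 - 11 = 64 - 16 ≡ 9; y = λ·(5 - 9) - 1 ≡ 6. → (9, 6)

(9, 6)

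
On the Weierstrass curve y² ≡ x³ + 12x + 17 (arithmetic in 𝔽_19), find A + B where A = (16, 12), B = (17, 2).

(10, 4)

(16, 12) + (17, 2). λ = (2 - 12)/(17 - 16) ≡ 9/1 mod 19. 1⁻¹ ≡ 1 (mod 19), so λ ≡ 9.
  x = λ² - 16 - 17 = 81 - 33 ≡ 10; y = λ·(16 - 10) - 12 ≡ 4. → (10, 4)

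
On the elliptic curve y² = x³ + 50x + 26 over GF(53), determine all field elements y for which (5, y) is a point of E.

x³ + 50x + 26 = 401 ≡ 30 (mod 53).
30 is a non-residue mod 53; no y exists.

none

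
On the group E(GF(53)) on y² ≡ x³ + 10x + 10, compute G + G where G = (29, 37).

tangent at (29, 37): λ = (3·29² + 10)/(2·37) ≡ 42/21. 21⁻¹ ≡ 48 (mod 53), so λ ≡ 42·48 ≡ 2.
  x = λ² - 29 - 29 = 4 - 58 ≡ 52; y = λ·(29 - 52) - 37 ≡ 23. → (52, 23)

(52, 23)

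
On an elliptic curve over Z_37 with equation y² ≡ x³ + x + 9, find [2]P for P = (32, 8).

(21, 35)

tangent at (32, 8): λ = (3·32² + 1)/(2·8) ≡ 2/16. 16⁻¹ ≡ 7 (mod 37), so λ ≡ 2·7 ≡ 14.
  x = λ² - 32 - 32 = 196 - 64 ≡ 21; y = λ·(32 - 21) - 8 ≡ 35. → (21, 35)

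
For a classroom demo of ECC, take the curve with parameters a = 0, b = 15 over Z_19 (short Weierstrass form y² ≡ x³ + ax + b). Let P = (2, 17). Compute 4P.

(7, 15)

Repeated addition: build up to 4P.
2P: tangent at (2, 17): λ = (3·2² + 0)/(2·17) ≡ 12/15. 15⁻¹ ≡ 14 (mod 19) since 15·14 = 210 ≡ 1, so λ ≡ 12·14 ≡ 16.
  x = λ² - 2 - 2 = 256 - 4 ≡ 5; y = λ·(2 - 5) - 17 ≡ 11. → (5, 11)
3P: (5, 11) + (2, 17). λ = (17 - 11)/(2 - 5) ≡ 6/16 mod 19. 16⁻¹ ≡ 6 (mod 19), so λ ≡ 17.
  x = λ² - 5 - 2 = 289 - 7 ≡ 16; y = λ·(5 - 16) - 11 ≡ 11. → (16, 11)
4P: (16, 11) + (2, 17). λ = (17 - 11)/(2 - 16) ≡ 6/5 mod 19. 5⁻¹ ≡ 4 (mod 19), so λ ≡ 5.
  x = λ² - 16 - 2 = 25 - 18 ≡ 7; y = λ·(16 - 7) - 11 ≡ 15. → (7, 15)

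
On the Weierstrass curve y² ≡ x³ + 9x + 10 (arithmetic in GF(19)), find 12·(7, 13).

Write P = (7, 13).
Double-and-add on 12 = (1100)₂. Start with P = (7, 13) for the leading 1-bit.
double: tangent at (7, 13): λ = (3·7² + 9)/(2·13) ≡ 4/7. 7⁻¹ ≡ 11 (mod 19) since 7·11 = 77 ≡ 1, so λ ≡ 4·11 ≡ 6.
  x = λ² - 7 - 7 = 36 - 14 ≡ 3; y = λ·(7 - 3) - 13 ≡ 11. → (3, 11)
add P: (3, 11) + (7, 13). λ = (13 - 11)/(7 - 3) ≡ 2/4 mod 19. 4⁻¹ ≡ 5 (mod 19) since 4·5 = 20 ≡ 1, so λ ≡ 10.
  x = λ² - 3 - 7 = 100 - 10 ≡ 14; y = λ·(3 - 14) - 11 ≡ 12. → (14, 12)
double: tangent at (14, 12): λ = (3·14² + 9)/(2·12) ≡ 8/5. 5⁻¹ ≡ 4 (mod 19), so λ ≡ 8·4 ≡ 13.
  x = λ² - 14 - 14 = 169 - 28 ≡ 8; y = λ·(14 - 8) - 12 ≡ 9. → (8, 9)
double: tangent at (8, 9): λ = (3·8² + 9)/(2·9) ≡ 11/18. 18⁻¹ ≡ 18 (mod 19), so λ ≡ 11·18 ≡ 8.
  x = λ² - 8 - 8 = 64 - 16 ≡ 10; y = λ·(8 - 10) - 9 ≡ 13. → (10, 13)

(10, 13)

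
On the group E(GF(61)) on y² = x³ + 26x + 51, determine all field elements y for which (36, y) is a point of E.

x³ + 26x + 51 = 47643 ≡ 2 (mod 61).
2 is a non-residue mod 61; no y exists.

none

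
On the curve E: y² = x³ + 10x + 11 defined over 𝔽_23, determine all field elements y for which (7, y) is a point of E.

x³ + 10x + 11 = 424 ≡ 10 (mod 23).
10 is a non-residue mod 23; no y exists.

none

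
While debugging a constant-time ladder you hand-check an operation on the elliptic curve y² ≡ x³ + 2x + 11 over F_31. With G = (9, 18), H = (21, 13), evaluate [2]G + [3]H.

(25, 0)

First 2G:
Repeated addition: build up to 2G.
2G: tangent at (9, 18): λ = (3·9² + 2)/(2·18) ≡ 28/5. 5⁻¹ ≡ 25 (mod 31), so λ ≡ 28·25 ≡ 18.
  x = λ² - 9 - 9 = 324 - 18 ≡ 27; y = λ·(9 - 27) - 18 ≡ 30. → (27, 30)
2G = (27, 30).
Next 3H:
Repeated addition: build up to 3H.
2H: tangent at (21, 13): λ = (3·21² + 2)/(2·13) ≡ 23/26. 26⁻¹ ≡ 6 (mod 31), so λ ≡ 23·6 ≡ 14.
  x = λ² - 21 - 21 = 196 - 42 ≡ 30; y = λ·(21 - 30) - 13 ≡ 16. → (30, 16)
3H: (30, 16) + (21, 13). λ = (13 - 16)/(21 - 30) ≡ 28/22 mod 31. 22⁻¹ ≡ 24 (mod 31), so λ ≡ 21.
  x = λ² - 30 - 21 = 441 - 51 ≡ 18; y = λ·(30 - 18) - 16 ≡ 19. → (18, 19)
3H = (18, 19).
Finally 2G + 3H:
(27, 30) + (18, 19). λ = (19 - 30)/(18 - 27) ≡ 20/22 mod 31. 22⁻¹ ≡ 24 (mod 31) since 22·24 = 528 ≡ 1, so λ ≡ 15.
  x = λ² - 27 - 18 = 225 - 45 ≡ 25; y = λ·(27 - 25) - 30 ≡ 0. → (25, 0)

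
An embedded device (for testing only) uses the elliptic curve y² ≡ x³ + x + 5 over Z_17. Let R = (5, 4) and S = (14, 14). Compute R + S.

(7, 7)

(5, 4) + (14, 14). λ = (14 - 4)/(14 - 5) ≡ 10/9 mod 17. 9⁻¹ ≡ 2 (mod 17), so λ ≡ 3.
  x = λ² - 5 - 14 = 9 - 19 ≡ 7; y = λ·(5 - 7) - 4 ≡ 7. → (7, 7)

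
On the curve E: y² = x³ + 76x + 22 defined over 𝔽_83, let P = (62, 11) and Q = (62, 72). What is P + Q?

The two points share x = 62 and their y-coordinates satisfy 11 + 72 ≡ 0 (mod 83), so they are inverses. Their sum is O.

O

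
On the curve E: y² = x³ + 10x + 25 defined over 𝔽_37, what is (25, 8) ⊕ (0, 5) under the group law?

(25, 8) + (0, 5). λ = (5 - 8)/(0 - 25) ≡ 34/12 mod 37. 12⁻¹ ≡ 34 (mod 37), so λ ≡ 9.
  x = λ² - 25 - 0 = 81 - 25 ≡ 19; y = λ·(25 - 19) - 8 ≡ 9. → (19, 9)

(19, 9)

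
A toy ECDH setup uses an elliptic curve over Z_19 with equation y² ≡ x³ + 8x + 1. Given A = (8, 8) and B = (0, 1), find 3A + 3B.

First 3A:
Repeated addition: build up to 3A.
2A: tangent at (8, 8): λ = (3·8² + 8)/(2·8) ≡ 10/16. 16⁻¹ ≡ 6 (mod 19), so λ ≡ 10·6 ≡ 3.
  x = λ² - 8 - 8 = 9 - 16 ≡ 12; y = λ·(8 - 12) - 8 ≡ 18. → (12, 18)
3A: (12, 18) + (8, 8). λ = (8 - 18)/(8 - 12) ≡ 9/15 mod 19. 15⁻¹ ≡ 14 (mod 19), so λ ≡ 12.
  x = λ² - 12 - 8 = 144 - 20 ≡ 10; y = λ·(12 - 10) - 18 ≡ 6. → (10, 6)
3A = (10, 6).
Next 3B:
Repeated addition: build up to 3B.
2B: tangent at (0, 1): λ = (3·0² + 8)/(2·1) ≡ 8/2. 2⁻¹ ≡ 10 (mod 19) since 2·10 = 20 ≡ 1, so λ ≡ 8·10 ≡ 4.
  x = λ² - 0 - 0 = 16 - 0 ≡ 16; y = λ·(0 - 16) - 1 ≡ 11. → (16, 11)
3B: (16, 11) + (0, 1). λ = (1 - 11)/(0 - 16) ≡ 9/3 mod 19. 3⁻¹ ≡ 13 (mod 19), so λ ≡ 3.
  x = λ² - 16 - 0 = 9 - 16 ≡ 12; y = λ·(16 - 12) - 11 ≡ 1. → (12, 1)
3B = (12, 1).
Finally 3A + 3B:
(10, 6) + (12, 1). λ = (1 - 6)/(12 - 10) ≡ 14/2 mod 19. 2⁻¹ ≡ 10 (mod 19) since 2·10 = 20 ≡ 1, so λ ≡ 7.
  x = λ² - 10 - 12 = 49 - 22 ≡ 8; y = λ·(10 - 8) - 6 ≡ 8. → (8, 8)

(8, 8)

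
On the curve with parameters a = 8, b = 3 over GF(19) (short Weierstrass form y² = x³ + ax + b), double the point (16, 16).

(11, 15)

tangent at (16, 16): λ = (3·16² + 8)/(2·16) ≡ 16/13. 13⁻¹ ≡ 3 (mod 19), so λ ≡ 16·3 ≡ 10.
  x = λ² - 16 - 16 = 100 - 32 ≡ 11; y = λ·(16 - 11) - 16 ≡ 15. → (11, 15)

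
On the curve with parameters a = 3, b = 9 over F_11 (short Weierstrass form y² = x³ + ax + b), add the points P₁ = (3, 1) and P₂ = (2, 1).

(6, 10)

(3, 1) + (2, 1). λ = (1 - 1)/(2 - 3) ≡ 0/10 mod 11. 10⁻¹ ≡ 10 (mod 11), so λ ≡ 0.
  x = λ² - 3 - 2 = 0 - 5 ≡ 6; y = λ·(3 - 6) - 1 ≡ 10. → (6, 10)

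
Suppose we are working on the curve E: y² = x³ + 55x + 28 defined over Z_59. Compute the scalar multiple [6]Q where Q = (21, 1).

Double-and-add on 6 = (110)₂. Start with Q = (21, 1) for the leading 1-bit.
double: tangent at (21, 1): λ = (3·21² + 55)/(2·1) ≡ 21/2. 2⁻¹ ≡ 30 (mod 59), so λ ≡ 21·30 ≡ 40.
  x = λ² - 21 - 21 = 1600 - 42 ≡ 24; y = λ·(21 - 24) - 1 ≡ 56. → (24, 56)
add Q: (24, 56) + (21, 1). λ = (1 - 56)/(21 - 24) ≡ 4/56 mod 59. 56⁻¹ ≡ 39 (mod 59), so λ ≡ 38.
  x = λ² - 24 - 21 = 1444 - 45 ≡ 42; y = λ·(24 - 42) - 56 ≡ 27. → (42, 27)
double: tangent at (42, 27): λ = (3·42² + 55)/(2·27) ≡ 37/54. 54⁻¹ ≡ 47 (mod 59) since 54·47 = 2538 ≡ 1, so λ ≡ 37·47 ≡ 28.
  x = λ² - 42 - 42 = 784 - 84 ≡ 51; y = λ·(42 - 51) - 27 ≡ 16. → (51, 16)

(51, 16)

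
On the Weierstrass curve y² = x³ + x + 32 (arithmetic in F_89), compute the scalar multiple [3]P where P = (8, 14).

Repeated addition: build up to 3P.
2P: tangent at (8, 14): λ = (3·8² + 1)/(2·14) ≡ 15/28. 28⁻¹ ≡ 35 (mod 89), so λ ≡ 15·35 ≡ 80.
  x = λ² - 8 - 8 = 6400 - 16 ≡ 65; y = λ·(8 - 65) - 14 ≡ 54. → (65, 54)
3P: (65, 54) + (8, 14). λ = (14 - 54)/(8 - 65) ≡ 49/32 mod 89. 32⁻¹ ≡ 64 (mod 89), so λ ≡ 21.
  x = λ² - 65 - 8 = 441 - 73 ≡ 12; y = λ·(65 - 12) - 54 ≡ 80. → (12, 80)

(12, 80)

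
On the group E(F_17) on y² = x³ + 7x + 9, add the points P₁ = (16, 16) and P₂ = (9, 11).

(5, 4)

(16, 16) + (9, 11). λ = (11 - 16)/(9 - 16) ≡ 12/10 mod 17. 10⁻¹ ≡ 12 (mod 17) since 10·12 = 120 ≡ 1, so λ ≡ 8.
  x = λ² - 16 - 9 = 64 - 25 ≡ 5; y = λ·(16 - 5) - 16 ≡ 4. → (5, 4)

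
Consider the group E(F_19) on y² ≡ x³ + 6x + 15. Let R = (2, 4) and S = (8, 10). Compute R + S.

(10, 7)

(2, 4) + (8, 10). λ = (10 - 4)/(8 - 2) ≡ 6/6 mod 19. 6⁻¹ ≡ 16 (mod 19) since 6·16 = 96 ≡ 1, so λ ≡ 1.
  x = λ² - 2 - 8 = 1 - 10 ≡ 10; y = λ·(2 - 10) - 4 ≡ 7. → (10, 7)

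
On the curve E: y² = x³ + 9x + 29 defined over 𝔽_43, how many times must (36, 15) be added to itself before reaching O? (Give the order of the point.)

2P: tangent at (36, 15): λ = (3·36² + 9)/(2·15) ≡ 27/30. 30⁻¹ ≡ 33 (mod 43), so λ ≡ 27·33 ≡ 31.
  x = λ² - 36 - 36 = 961 - 72 ≡ 29; y = λ·(36 - 29) - 15 ≡ 30. → (29, 30)
3P: (29, 30) + (36, 15). λ = (15 - 30)/(36 - 29) ≡ 28/7 mod 43. 7⁻¹ ≡ 37 (mod 43), so λ ≡ 4.
  x = λ² - 29 - 36 = 16 - 65 ≡ 37; y = λ·(29 - 37) - 30 ≡ 24. → (37, 24)
4P: (37, 24) + (36, 15). λ = (15 - 24)/(36 - 37) ≡ 34/42 mod 43. 42⁻¹ ≡ 42 (mod 43) since 42·42 = 1764 ≡ 1, so λ ≡ 9.
  x = λ² - 37 - 36 = 81 - 73 ≡ 8; y = λ·(37 - 8) - 24 ≡ 22. → (8, 22)
5P: (8, 22) + (36, 15). λ = (15 - 22)/(36 - 8) ≡ 36/28 mod 43. 28⁻¹ ≡ 20 (mod 43), so λ ≡ 32.
  x = λ² - 8 - 36 = 1024 - 44 ≡ 34; y = λ·(8 - 34) - 22 ≡ 6. → (34, 6)
6P: (34, 6) + (36, 15). λ = (15 - 6)/(36 - 34) ≡ 9/2 mod 43. 2⁻¹ ≡ 22 (mod 43), so λ ≡ 26.
  x = λ² - 34 - 36 = 676 - 70 ≡ 4; y = λ·(34 - 4) - 6 ≡ 0. → (4, 0)
7P: (4, 0) + (36, 15). λ = (15 - 0)/(36 - 4) ≡ 15/32 mod 43. 32⁻¹ ≡ 39 (mod 43) since 32·39 = 1248 ≡ 1, so λ ≡ 26.
  x = λ² - 4 - 36 = 676 - 40 ≡ 34; y = λ·(4 - 34) - 0 ≡ 37. → (34, 37)
8P: (34, 37) + (36, 15). λ = (15 - 37)/(36 - 34) ≡ 21/2 mod 43. 2⁻¹ ≡ 22 (mod 43) since 2·22 = 44 ≡ 1, so λ ≡ 32.
  x = λ² - 34 - 36 = 1024 - 70 ≡ 8; y = λ·(34 - 8) - 37 ≡ 21. → (8, 21)
9P: (8, 21) + (36, 15). λ = (15 - 21)/(36 - 8) ≡ 37/28 mod 43. 28⁻¹ ≡ 20 (mod 43) since 28·20 = 560 ≡ 1, so λ ≡ 9.
  x = λ² - 8 - 36 = 81 - 44 ≡ 37; y = λ·(8 - 37) - 21 ≡ 19. → (37, 19)
10P: (37, 19) + (36, 15). λ = (15 - 19)/(36 - 37) ≡ 39/42 mod 43. 42⁻¹ ≡ 42 (mod 43) since 42·42 = 1764 ≡ 1, so λ ≡ 4.
  x = λ² - 37 - 36 = 16 - 73 ≡ 29; y = λ·(37 - 29) - 19 ≡ 13. → (29, 13)
11P: (29, 13) + (36, 15). λ = (15 - 13)/(36 - 29) ≡ 2/7 mod 43. 7⁻¹ ≡ 37 (mod 43), so λ ≡ 31.
  x = λ² - 29 - 36 = 961 - 65 ≡ 36; y = λ·(29 - 36) - 13 ≡ 28. → (36, 28)
12P: (36, 28) + (36, 15): same x and y₁ ≡ -y₂, so the sum is O.
12P = O, so the order is 12.

12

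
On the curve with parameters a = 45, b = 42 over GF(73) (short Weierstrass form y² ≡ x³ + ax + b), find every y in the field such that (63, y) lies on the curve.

none

x³ + 45x + 42 = 252924 ≡ 52 (mod 73).
52 is a non-residue mod 73; no y exists.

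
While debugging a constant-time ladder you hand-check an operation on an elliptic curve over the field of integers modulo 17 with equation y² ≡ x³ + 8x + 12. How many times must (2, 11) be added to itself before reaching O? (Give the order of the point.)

2P: tangent at (2, 11): λ = (3·2² + 8)/(2·11) ≡ 3/5. 5⁻¹ ≡ 7 (mod 17) since 5·7 = 35 ≡ 1, so λ ≡ 3·7 ≡ 4.
  x = λ² - 2 - 2 = 16 - 4 ≡ 12; y = λ·(2 - 12) - 11 ≡ 0. → (12, 0)
3P: (12, 0) + (2, 11). λ = (11 - 0)/(2 - 12) ≡ 11/7 mod 17. 7⁻¹ ≡ 5 (mod 17), so λ ≡ 4.
  x = λ² - 12 - 2 = 16 - 14 ≡ 2; y = λ·(12 - 2) - 0 ≡ 6. → (2, 6)
4P: (2, 6) + (2, 11): same x and y₁ ≡ -y₂, so the sum is O.
4P = O, so the order is 4.

4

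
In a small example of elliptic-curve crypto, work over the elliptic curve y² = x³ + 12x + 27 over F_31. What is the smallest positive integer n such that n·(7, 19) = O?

2P: tangent at (7, 19): λ = (3·7² + 12)/(2·19) ≡ 4/7. 7⁻¹ ≡ 9 (mod 31) since 7·9 = 63 ≡ 1, so λ ≡ 4·9 ≡ 5.
  x = λ² - 7 - 7 = 25 - 14 ≡ 11; y = λ·(7 - 11) - 19 ≡ 23. → (11, 23)
3P: (11, 23) + (7, 19). λ = (19 - 23)/(7 - 11) ≡ 27/27 mod 31. 27⁻¹ ≡ 23 (mod 31) since 27·23 = 621 ≡ 1, so λ ≡ 1.
  x = λ² - 11 - 7 = 1 - 18 ≡ 14; y = λ·(11 - 14) - 23 ≡ 5. → (14, 5)
4P: (14, 5) + (7, 19). λ = (19 - 5)/(7 - 14) ≡ 14/24 mod 31. 24⁻¹ ≡ 22 (mod 31) since 24·22 = 528 ≡ 1, so λ ≡ 29.
  x = λ² - 14 - 7 = 841 - 21 ≡ 14; y = λ·(14 - 14) - 5 ≡ 26. → (14, 26)
5P: (14, 26) + (7, 19). λ = (19 - 26)/(7 - 14) ≡ 24/24 mod 31. 24⁻¹ ≡ 22 (mod 31), so λ ≡ 1.
  x = λ² - 14 - 7 = 1 - 21 ≡ 11; y = λ·(14 - 11) - 26 ≡ 8. → (11, 8)
6P: (11, 8) + (7, 19). λ = (19 - 8)/(7 - 11) ≡ 11/27 mod 31. 27⁻¹ ≡ 23 (mod 31) since 27·23 = 621 ≡ 1, so λ ≡ 5.
  x = λ² - 11 - 7 = 25 - 18 ≡ 7; y = λ·(11 - 7) - 8 ≡ 12. → (7, 12)
7P: (7, 12) + (7, 19): same x and y₁ ≡ -y₂, so the sum is O.
7P = O, so the order is 7.

7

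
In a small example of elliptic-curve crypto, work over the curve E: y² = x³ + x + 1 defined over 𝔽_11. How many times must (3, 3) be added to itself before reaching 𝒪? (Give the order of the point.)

7

2P: tangent at (3, 3): λ = (3·3² + 1)/(2·3) ≡ 6/6. 6⁻¹ ≡ 2 (mod 11) since 6·2 = 12 ≡ 1, so λ ≡ 6·2 ≡ 1.
  x = λ² - 3 - 3 = 1 - 6 ≡ 6; y = λ·(3 - 6) - 3 ≡ 5. → (6, 5)
3P: (6, 5) + (3, 3). λ = (3 - 5)/(3 - 6) ≡ 9/8 mod 11. 8⁻¹ ≡ 7 (mod 11), so λ ≡ 8.
  x = λ² - 6 - 3 = 64 - 9 ≡ 0; y = λ·(6 - 0) - 5 ≡ 10. → (0, 10)
4P: (0, 10) + (3, 3). λ = (3 - 10)/(3 - 0) ≡ 4/3 mod 11. 3⁻¹ ≡ 4 (mod 11), so λ ≡ 5.
  x = λ² - 0 - 3 = 25 - 3 ≡ 0; y = λ·(0 - 0) - 10 ≡ 1. → (0, 1)
5P: (0, 1) + (3, 3). λ = (3 - 1)/(3 - 0) ≡ 2/3 mod 11. 3⁻¹ ≡ 4 (mod 11), so λ ≡ 8.
  x = λ² - 0 - 3 = 64 - 3 ≡ 6; y = λ·(0 - 6) - 1 ≡ 6. → (6, 6)
6P: (6, 6) + (3, 3). λ = (3 - 6)/(3 - 6) ≡ 8/8 mod 11. 8⁻¹ ≡ 7 (mod 11), so λ ≡ 1.
  x = λ² - 6 - 3 = 1 - 9 ≡ 3; y = λ·(6 - 3) - 6 ≡ 8. → (3, 8)
7P: (3, 8) + (3, 3): same x and y₁ ≡ -y₂, so the sum is 𝒪.
7P = 𝒪, so the order is 7.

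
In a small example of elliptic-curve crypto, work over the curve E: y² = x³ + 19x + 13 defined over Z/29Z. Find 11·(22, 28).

Write Q = (22, 28).
Double-and-add on 11 = (1011)₂. Start with Q = (22, 28) for the leading 1-bit.
double: tangent at (22, 28): λ = (3·22² + 19)/(2·28) ≡ 21/27. 27⁻¹ ≡ 14 (mod 29), so λ ≡ 21·14 ≡ 4.
  x = λ² - 22 - 22 = 16 - 44 ≡ 1; y = λ·(22 - 1) - 28 ≡ 27. → (1, 27)
double: tangent at (1, 27): λ = (3·1² + 19)/(2·27) ≡ 22/25. 25⁻¹ ≡ 7 (mod 29) since 25·7 = 175 ≡ 1, so λ ≡ 22·7 ≡ 9.
  x = λ² - 1 - 1 = 81 - 2 ≡ 21; y = λ·(1 - 21) - 27 ≡ 25. → (21, 25)
add Q: (21, 25) + (22, 28). λ = (28 - 25)/(22 - 21) ≡ 3/1 mod 29. 1⁻¹ ≡ 1 (mod 29) since 1·1 = 1 ≡ 1, so λ ≡ 3.
  x = λ² - 21 - 22 = 9 - 43 ≡ 24; y = λ·(21 - 24) - 25 ≡ 24. → (24, 24)
double: tangent at (24, 24): λ = (3·24² + 19)/(2·24) ≡ 7/19. 19⁻¹ ≡ 26 (mod 29), so λ ≡ 7·26 ≡ 8.
  x = λ² - 24 - 24 = 64 - 48 ≡ 16; y = λ·(24 - 16) - 24 ≡ 11. → (16, 11)
add Q: (16, 11) + (22, 28). λ = (28 - 11)/(22 - 16) ≡ 17/6 mod 29. 6⁻¹ ≡ 5 (mod 29) since 6·5 = 30 ≡ 1, so λ ≡ 27.
  x = λ² - 16 - 22 = 729 - 38 ≡ 24; y = λ·(16 - 24) - 11 ≡ 5. → (24, 5)

(24, 5)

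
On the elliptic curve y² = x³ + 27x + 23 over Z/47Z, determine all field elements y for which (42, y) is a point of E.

x³ + 27x + 23 = 75245 ≡ 45 (mod 47).
45 is a non-residue mod 47; no y exists.

none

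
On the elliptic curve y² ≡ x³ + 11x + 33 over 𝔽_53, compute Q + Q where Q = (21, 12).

(7, 33)

tangent at (21, 12): λ = (3·21² + 11)/(2·12) ≡ 9/24. 24⁻¹ ≡ 42 (mod 53), so λ ≡ 9·42 ≡ 7.
  x = λ² - 21 - 21 = 49 - 42 ≡ 7; y = λ·(21 - 7) - 12 ≡ 33. → (7, 33)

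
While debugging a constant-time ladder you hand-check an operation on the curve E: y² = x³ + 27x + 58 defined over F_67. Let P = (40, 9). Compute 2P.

(41, 2)

tangent at (40, 9): λ = (3·40² + 27)/(2·9) ≡ 3/18. 18⁻¹ ≡ 41 (mod 67) since 18·41 = 738 ≡ 1, so λ ≡ 3·41 ≡ 56.
  x = λ² - 40 - 40 = 3136 - 80 ≡ 41; y = λ·(40 - 41) - 9 ≡ 2. → (41, 2)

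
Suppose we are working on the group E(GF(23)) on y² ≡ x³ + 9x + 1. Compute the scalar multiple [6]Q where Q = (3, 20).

(20, 4)

Repeated addition: build up to 6Q.
2Q: tangent at (3, 20): λ = (3·3² + 9)/(2·20) ≡ 13/17. 17⁻¹ ≡ 19 (mod 23), so λ ≡ 13·19 ≡ 17.
  x = λ² - 3 - 3 = 289 - 6 ≡ 7; y = λ·(3 - 7) - 20 ≡ 4. → (7, 4)
3Q: (7, 4) + (3, 20). λ = (20 - 4)/(3 - 7) ≡ 16/19 mod 23. 19⁻¹ ≡ 17 (mod 23) since 19·17 = 323 ≡ 1, so λ ≡ 19.
  x = λ² - 7 - 3 = 361 - 10 ≡ 6; y = λ·(7 - 6) - 4 ≡ 15. → (6, 15)
4Q: (6, 15) + (3, 20). λ = (20 - 15)/(3 - 6) ≡ 5/20 mod 23. 20⁻¹ ≡ 15 (mod 23) since 20·15 = 300 ≡ 1, so λ ≡ 6.
  x = λ² - 6 - 3 = 36 - 9 ≡ 4; y = λ·(6 - 4) - 15 ≡ 20. → (4, 20)
5Q: (4, 20) + (3, 20). λ = (20 - 20)/(3 - 4) ≡ 0/22 mod 23. 22⁻¹ ≡ 22 (mod 23) since 22·22 = 484 ≡ 1, so λ ≡ 0.
  x = λ² - 4 - 3 = 0 - 7 ≡ 16; y = λ·(4 - 16) - 20 ≡ 3. → (16, 3)
6Q: (16, 3) + (3, 20). λ = (20 - 3)/(3 - 16) ≡ 17/10 mod 23. 10⁻¹ ≡ 7 (mod 23), so λ ≡ 4.
  x = λ² - 16 - 3 = 16 - 19 ≡ 20; y = λ·(16 - 20) - 3 ≡ 4. → (20, 4)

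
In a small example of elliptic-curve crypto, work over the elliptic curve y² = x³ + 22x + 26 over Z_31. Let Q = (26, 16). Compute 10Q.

Repeated addition: build up to 10Q.
2Q: tangent at (26, 16): λ = (3·26² + 22)/(2·16) ≡ 4/1. 1⁻¹ ≡ 1 (mod 31), so λ ≡ 4·1 ≡ 4.
  x = λ² - 26 - 26 = 16 - 52 ≡ 26; y = λ·(26 - 26) - 16 ≡ 15. → (26, 15)
3Q: (26, 15) + (26, 16): same x and y₁ ≡ -y₂, so the sum is 𝒪.
4Q: 𝒪 + (26, 16) = (26, 16) (identity).
5Q: tangent at (26, 16): λ = (3·26² + 22)/(2·16) ≡ 4/1. 1⁻¹ ≡ 1 (mod 31), so λ ≡ 4·1 ≡ 4.
  x = λ² - 26 - 26 = 16 - 52 ≡ 26; y = λ·(26 - 26) - 16 ≡ 15. → (26, 15)
6Q: (26, 15) + (26, 16): same x and y₁ ≡ -y₂, so the sum is 𝒪.
7Q: 𝒪 + (26, 16) = (26, 16) (identity).
8Q: tangent at (26, 16): λ = (3·26² + 22)/(2·16) ≡ 4/1. 1⁻¹ ≡ 1 (mod 31), so λ ≡ 4·1 ≡ 4.
  x = λ² - 26 - 26 = 16 - 52 ≡ 26; y = λ·(26 - 26) - 16 ≡ 15. → (26, 15)
9Q: (26, 15) + (26, 16): same x and y₁ ≡ -y₂, so the sum is 𝒪.
10Q: 𝒪 + (26, 16) = (26, 16) (identity).

(26, 16)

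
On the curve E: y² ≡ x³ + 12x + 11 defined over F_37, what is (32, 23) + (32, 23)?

tangent at (32, 23): λ = (3·32² + 12)/(2·23) ≡ 13/9. 9⁻¹ ≡ 33 (mod 37), so λ ≡ 13·33 ≡ 22.
  x = λ² - 32 - 32 = 484 - 64 ≡ 13; y = λ·(32 - 13) - 23 ≡ 25. → (13, 25)

(13, 25)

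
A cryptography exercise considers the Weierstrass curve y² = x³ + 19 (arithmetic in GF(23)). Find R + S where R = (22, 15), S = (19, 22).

(22, 15) + (19, 22). λ = (22 - 15)/(19 - 22) ≡ 7/20 mod 23. 20⁻¹ ≡ 15 (mod 23), so λ ≡ 13.
  x = λ² - 22 - 19 = 169 - 41 ≡ 13; y = λ·(22 - 13) - 15 ≡ 10. → (13, 10)

(13, 10)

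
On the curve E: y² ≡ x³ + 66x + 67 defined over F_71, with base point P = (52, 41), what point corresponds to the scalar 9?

(34, 3)

Double-and-add on 9 = (1001)₂. Start with P = (52, 41) for the leading 1-bit.
double: tangent at (52, 41): λ = (3·52² + 66)/(2·41) ≡ 13/11. 11⁻¹ ≡ 13 (mod 71) since 11·13 = 143 ≡ 1, so λ ≡ 13·13 ≡ 27.
  x = λ² - 52 - 52 = 729 - 104 ≡ 57; y = λ·(52 - 57) - 41 ≡ 37. → (57, 37)
double: tangent at (57, 37): λ = (3·57² + 66)/(2·37) ≡ 15/3. 3⁻¹ ≡ 24 (mod 71), so λ ≡ 15·24 ≡ 5.
  x = λ² - 57 - 57 = 25 - 114 ≡ 53; y = λ·(57 - 53) - 37 ≡ 54. → (53, 54)
double: tangent at (53, 54): λ = (3·53² + 66)/(2·54) ≡ 44/37. 37⁻¹ ≡ 48 (mod 71), so λ ≡ 44·48 ≡ 53.
  x = λ² - 53 - 53 = 2809 - 106 ≡ 5; y = λ·(53 - 5) - 54 ≡ 5. → (5, 5)
add P: (5, 5) + (52, 41). λ = (41 - 5)/(52 - 5) ≡ 36/47 mod 71. 47⁻¹ ≡ 68 (mod 71), so λ ≡ 34.
  x = λ² - 5 - 52 = 1156 - 57 ≡ 34; y = λ·(5 - 34) - 5 ≡ 3. → (34, 3)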